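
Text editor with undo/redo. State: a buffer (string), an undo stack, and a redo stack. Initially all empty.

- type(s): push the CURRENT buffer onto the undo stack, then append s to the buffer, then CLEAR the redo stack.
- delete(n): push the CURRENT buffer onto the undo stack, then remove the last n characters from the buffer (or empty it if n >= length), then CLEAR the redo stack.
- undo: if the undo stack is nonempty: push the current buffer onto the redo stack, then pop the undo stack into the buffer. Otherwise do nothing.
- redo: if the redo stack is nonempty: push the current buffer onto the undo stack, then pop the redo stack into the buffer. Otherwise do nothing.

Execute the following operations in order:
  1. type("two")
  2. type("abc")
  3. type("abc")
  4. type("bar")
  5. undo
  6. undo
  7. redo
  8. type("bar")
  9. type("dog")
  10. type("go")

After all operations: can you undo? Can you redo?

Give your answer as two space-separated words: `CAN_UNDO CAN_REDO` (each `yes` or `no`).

After op 1 (type): buf='two' undo_depth=1 redo_depth=0
After op 2 (type): buf='twoabc' undo_depth=2 redo_depth=0
After op 3 (type): buf='twoabcabc' undo_depth=3 redo_depth=0
After op 4 (type): buf='twoabcabcbar' undo_depth=4 redo_depth=0
After op 5 (undo): buf='twoabcabc' undo_depth=3 redo_depth=1
After op 6 (undo): buf='twoabc' undo_depth=2 redo_depth=2
After op 7 (redo): buf='twoabcabc' undo_depth=3 redo_depth=1
After op 8 (type): buf='twoabcabcbar' undo_depth=4 redo_depth=0
After op 9 (type): buf='twoabcabcbardog' undo_depth=5 redo_depth=0
After op 10 (type): buf='twoabcabcbardoggo' undo_depth=6 redo_depth=0

Answer: yes no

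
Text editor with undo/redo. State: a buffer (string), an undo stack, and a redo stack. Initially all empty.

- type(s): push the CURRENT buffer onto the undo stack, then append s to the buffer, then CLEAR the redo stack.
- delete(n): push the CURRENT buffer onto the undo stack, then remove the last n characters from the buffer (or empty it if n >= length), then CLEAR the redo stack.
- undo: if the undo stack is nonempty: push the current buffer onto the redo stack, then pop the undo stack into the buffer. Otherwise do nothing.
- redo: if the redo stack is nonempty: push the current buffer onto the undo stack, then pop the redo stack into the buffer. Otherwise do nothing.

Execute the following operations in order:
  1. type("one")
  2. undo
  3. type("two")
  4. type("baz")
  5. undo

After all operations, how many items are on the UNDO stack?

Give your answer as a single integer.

After op 1 (type): buf='one' undo_depth=1 redo_depth=0
After op 2 (undo): buf='(empty)' undo_depth=0 redo_depth=1
After op 3 (type): buf='two' undo_depth=1 redo_depth=0
After op 4 (type): buf='twobaz' undo_depth=2 redo_depth=0
After op 5 (undo): buf='two' undo_depth=1 redo_depth=1

Answer: 1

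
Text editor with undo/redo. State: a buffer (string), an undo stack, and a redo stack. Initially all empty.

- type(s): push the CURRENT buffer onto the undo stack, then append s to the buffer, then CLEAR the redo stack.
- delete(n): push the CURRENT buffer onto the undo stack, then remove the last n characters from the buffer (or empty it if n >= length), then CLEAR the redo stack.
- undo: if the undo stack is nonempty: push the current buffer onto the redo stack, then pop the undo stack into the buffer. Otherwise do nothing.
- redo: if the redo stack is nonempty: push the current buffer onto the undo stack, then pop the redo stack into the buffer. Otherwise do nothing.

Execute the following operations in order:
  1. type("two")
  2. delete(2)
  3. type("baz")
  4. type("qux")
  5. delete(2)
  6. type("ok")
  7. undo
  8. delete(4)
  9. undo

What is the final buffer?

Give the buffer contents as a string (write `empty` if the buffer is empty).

Answer: tbazq

Derivation:
After op 1 (type): buf='two' undo_depth=1 redo_depth=0
After op 2 (delete): buf='t' undo_depth=2 redo_depth=0
After op 3 (type): buf='tbaz' undo_depth=3 redo_depth=0
After op 4 (type): buf='tbazqux' undo_depth=4 redo_depth=0
After op 5 (delete): buf='tbazq' undo_depth=5 redo_depth=0
After op 6 (type): buf='tbazqok' undo_depth=6 redo_depth=0
After op 7 (undo): buf='tbazq' undo_depth=5 redo_depth=1
After op 8 (delete): buf='t' undo_depth=6 redo_depth=0
After op 9 (undo): buf='tbazq' undo_depth=5 redo_depth=1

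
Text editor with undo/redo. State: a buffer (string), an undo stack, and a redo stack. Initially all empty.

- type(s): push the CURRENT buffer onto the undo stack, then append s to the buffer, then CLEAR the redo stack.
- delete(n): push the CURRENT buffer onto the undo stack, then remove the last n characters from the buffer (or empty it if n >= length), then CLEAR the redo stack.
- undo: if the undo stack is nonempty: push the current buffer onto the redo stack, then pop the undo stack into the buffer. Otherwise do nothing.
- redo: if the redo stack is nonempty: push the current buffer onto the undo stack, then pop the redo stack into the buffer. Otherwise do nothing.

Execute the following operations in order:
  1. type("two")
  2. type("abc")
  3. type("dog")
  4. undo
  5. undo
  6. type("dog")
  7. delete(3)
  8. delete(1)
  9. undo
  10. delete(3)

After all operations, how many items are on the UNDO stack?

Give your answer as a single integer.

Answer: 4

Derivation:
After op 1 (type): buf='two' undo_depth=1 redo_depth=0
After op 2 (type): buf='twoabc' undo_depth=2 redo_depth=0
After op 3 (type): buf='twoabcdog' undo_depth=3 redo_depth=0
After op 4 (undo): buf='twoabc' undo_depth=2 redo_depth=1
After op 5 (undo): buf='two' undo_depth=1 redo_depth=2
After op 6 (type): buf='twodog' undo_depth=2 redo_depth=0
After op 7 (delete): buf='two' undo_depth=3 redo_depth=0
After op 8 (delete): buf='tw' undo_depth=4 redo_depth=0
After op 9 (undo): buf='two' undo_depth=3 redo_depth=1
After op 10 (delete): buf='(empty)' undo_depth=4 redo_depth=0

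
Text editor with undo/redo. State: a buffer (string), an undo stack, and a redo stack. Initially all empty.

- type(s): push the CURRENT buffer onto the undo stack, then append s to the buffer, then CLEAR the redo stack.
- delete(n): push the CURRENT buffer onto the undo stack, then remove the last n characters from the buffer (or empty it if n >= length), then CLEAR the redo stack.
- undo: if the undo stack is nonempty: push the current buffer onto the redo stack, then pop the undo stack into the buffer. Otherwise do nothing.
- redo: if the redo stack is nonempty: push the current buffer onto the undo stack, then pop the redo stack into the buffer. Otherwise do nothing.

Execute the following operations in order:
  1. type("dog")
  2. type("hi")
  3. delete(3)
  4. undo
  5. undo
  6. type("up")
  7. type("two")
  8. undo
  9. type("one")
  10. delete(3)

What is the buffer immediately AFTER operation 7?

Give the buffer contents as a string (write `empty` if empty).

Answer: doguptwo

Derivation:
After op 1 (type): buf='dog' undo_depth=1 redo_depth=0
After op 2 (type): buf='doghi' undo_depth=2 redo_depth=0
After op 3 (delete): buf='do' undo_depth=3 redo_depth=0
After op 4 (undo): buf='doghi' undo_depth=2 redo_depth=1
After op 5 (undo): buf='dog' undo_depth=1 redo_depth=2
After op 6 (type): buf='dogup' undo_depth=2 redo_depth=0
After op 7 (type): buf='doguptwo' undo_depth=3 redo_depth=0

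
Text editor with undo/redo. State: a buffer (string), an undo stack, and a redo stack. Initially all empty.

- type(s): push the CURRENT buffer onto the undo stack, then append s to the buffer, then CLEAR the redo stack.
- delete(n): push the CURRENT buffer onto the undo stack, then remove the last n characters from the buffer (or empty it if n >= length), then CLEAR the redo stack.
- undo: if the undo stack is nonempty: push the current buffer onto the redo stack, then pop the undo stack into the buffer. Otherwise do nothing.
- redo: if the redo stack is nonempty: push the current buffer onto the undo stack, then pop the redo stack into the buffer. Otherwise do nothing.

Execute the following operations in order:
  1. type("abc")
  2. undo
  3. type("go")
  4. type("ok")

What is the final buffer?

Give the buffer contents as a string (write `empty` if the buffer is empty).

After op 1 (type): buf='abc' undo_depth=1 redo_depth=0
After op 2 (undo): buf='(empty)' undo_depth=0 redo_depth=1
After op 3 (type): buf='go' undo_depth=1 redo_depth=0
After op 4 (type): buf='gook' undo_depth=2 redo_depth=0

Answer: gook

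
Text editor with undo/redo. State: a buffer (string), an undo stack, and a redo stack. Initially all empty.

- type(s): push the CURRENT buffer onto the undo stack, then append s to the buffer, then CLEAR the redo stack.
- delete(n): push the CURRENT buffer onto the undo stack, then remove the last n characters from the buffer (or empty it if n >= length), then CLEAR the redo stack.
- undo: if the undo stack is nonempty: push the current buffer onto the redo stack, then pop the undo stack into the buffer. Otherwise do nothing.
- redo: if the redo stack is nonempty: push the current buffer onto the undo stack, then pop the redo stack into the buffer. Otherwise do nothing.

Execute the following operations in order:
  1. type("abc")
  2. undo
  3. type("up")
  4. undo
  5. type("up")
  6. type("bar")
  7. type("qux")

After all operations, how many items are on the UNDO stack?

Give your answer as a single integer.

Answer: 3

Derivation:
After op 1 (type): buf='abc' undo_depth=1 redo_depth=0
After op 2 (undo): buf='(empty)' undo_depth=0 redo_depth=1
After op 3 (type): buf='up' undo_depth=1 redo_depth=0
After op 4 (undo): buf='(empty)' undo_depth=0 redo_depth=1
After op 5 (type): buf='up' undo_depth=1 redo_depth=0
After op 6 (type): buf='upbar' undo_depth=2 redo_depth=0
After op 7 (type): buf='upbarqux' undo_depth=3 redo_depth=0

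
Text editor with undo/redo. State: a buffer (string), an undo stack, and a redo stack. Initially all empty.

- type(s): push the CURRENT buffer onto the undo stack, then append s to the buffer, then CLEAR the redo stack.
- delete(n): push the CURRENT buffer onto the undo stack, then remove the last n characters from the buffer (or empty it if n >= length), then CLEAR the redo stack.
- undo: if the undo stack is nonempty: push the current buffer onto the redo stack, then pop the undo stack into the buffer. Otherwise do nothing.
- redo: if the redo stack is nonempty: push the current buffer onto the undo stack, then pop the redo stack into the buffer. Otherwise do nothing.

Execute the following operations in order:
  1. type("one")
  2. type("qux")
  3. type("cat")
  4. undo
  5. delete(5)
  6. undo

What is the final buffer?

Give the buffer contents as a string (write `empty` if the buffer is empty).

After op 1 (type): buf='one' undo_depth=1 redo_depth=0
After op 2 (type): buf='onequx' undo_depth=2 redo_depth=0
After op 3 (type): buf='onequxcat' undo_depth=3 redo_depth=0
After op 4 (undo): buf='onequx' undo_depth=2 redo_depth=1
After op 5 (delete): buf='o' undo_depth=3 redo_depth=0
After op 6 (undo): buf='onequx' undo_depth=2 redo_depth=1

Answer: onequx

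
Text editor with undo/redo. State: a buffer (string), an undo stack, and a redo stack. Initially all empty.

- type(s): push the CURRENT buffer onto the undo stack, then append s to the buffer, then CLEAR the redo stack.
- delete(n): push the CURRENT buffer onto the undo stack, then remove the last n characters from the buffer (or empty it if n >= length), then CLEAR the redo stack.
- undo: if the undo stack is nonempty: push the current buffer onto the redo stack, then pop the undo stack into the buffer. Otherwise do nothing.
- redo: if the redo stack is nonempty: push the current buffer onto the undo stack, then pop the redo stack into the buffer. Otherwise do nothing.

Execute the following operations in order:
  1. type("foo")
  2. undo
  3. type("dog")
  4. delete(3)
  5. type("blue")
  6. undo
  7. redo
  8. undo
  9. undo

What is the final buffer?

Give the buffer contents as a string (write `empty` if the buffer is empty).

After op 1 (type): buf='foo' undo_depth=1 redo_depth=0
After op 2 (undo): buf='(empty)' undo_depth=0 redo_depth=1
After op 3 (type): buf='dog' undo_depth=1 redo_depth=0
After op 4 (delete): buf='(empty)' undo_depth=2 redo_depth=0
After op 5 (type): buf='blue' undo_depth=3 redo_depth=0
After op 6 (undo): buf='(empty)' undo_depth=2 redo_depth=1
After op 7 (redo): buf='blue' undo_depth=3 redo_depth=0
After op 8 (undo): buf='(empty)' undo_depth=2 redo_depth=1
After op 9 (undo): buf='dog' undo_depth=1 redo_depth=2

Answer: dog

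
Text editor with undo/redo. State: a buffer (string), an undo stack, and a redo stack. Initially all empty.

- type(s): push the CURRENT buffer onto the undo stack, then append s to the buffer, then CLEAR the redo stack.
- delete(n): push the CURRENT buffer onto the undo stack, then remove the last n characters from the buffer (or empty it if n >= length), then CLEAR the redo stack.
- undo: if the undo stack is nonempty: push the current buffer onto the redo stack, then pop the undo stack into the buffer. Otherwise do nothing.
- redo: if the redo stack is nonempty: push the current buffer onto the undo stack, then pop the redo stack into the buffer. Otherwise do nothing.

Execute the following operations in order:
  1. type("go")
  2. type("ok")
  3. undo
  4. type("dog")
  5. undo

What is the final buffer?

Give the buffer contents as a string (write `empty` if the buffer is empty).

After op 1 (type): buf='go' undo_depth=1 redo_depth=0
After op 2 (type): buf='gook' undo_depth=2 redo_depth=0
After op 3 (undo): buf='go' undo_depth=1 redo_depth=1
After op 4 (type): buf='godog' undo_depth=2 redo_depth=0
After op 5 (undo): buf='go' undo_depth=1 redo_depth=1

Answer: go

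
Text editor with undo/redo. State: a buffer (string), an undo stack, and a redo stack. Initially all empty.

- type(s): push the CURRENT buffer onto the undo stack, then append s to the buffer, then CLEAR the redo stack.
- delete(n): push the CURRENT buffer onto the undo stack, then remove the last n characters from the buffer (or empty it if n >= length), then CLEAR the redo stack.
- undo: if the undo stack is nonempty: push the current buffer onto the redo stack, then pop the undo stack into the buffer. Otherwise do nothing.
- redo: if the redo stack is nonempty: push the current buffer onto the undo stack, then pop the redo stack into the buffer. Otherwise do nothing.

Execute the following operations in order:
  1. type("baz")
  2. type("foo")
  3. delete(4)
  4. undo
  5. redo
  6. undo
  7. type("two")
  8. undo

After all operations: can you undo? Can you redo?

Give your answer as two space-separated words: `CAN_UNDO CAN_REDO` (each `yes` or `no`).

After op 1 (type): buf='baz' undo_depth=1 redo_depth=0
After op 2 (type): buf='bazfoo' undo_depth=2 redo_depth=0
After op 3 (delete): buf='ba' undo_depth=3 redo_depth=0
After op 4 (undo): buf='bazfoo' undo_depth=2 redo_depth=1
After op 5 (redo): buf='ba' undo_depth=3 redo_depth=0
After op 6 (undo): buf='bazfoo' undo_depth=2 redo_depth=1
After op 7 (type): buf='bazfootwo' undo_depth=3 redo_depth=0
After op 8 (undo): buf='bazfoo' undo_depth=2 redo_depth=1

Answer: yes yes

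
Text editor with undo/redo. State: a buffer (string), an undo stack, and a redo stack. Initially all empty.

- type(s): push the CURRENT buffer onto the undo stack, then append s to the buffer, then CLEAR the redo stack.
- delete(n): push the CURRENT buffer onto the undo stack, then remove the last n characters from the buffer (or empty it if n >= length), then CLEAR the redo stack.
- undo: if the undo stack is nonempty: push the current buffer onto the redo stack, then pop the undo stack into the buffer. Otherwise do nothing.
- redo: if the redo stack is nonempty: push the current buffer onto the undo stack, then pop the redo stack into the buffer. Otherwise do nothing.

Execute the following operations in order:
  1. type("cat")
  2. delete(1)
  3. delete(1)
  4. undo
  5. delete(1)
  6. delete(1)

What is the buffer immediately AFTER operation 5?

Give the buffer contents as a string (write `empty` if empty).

After op 1 (type): buf='cat' undo_depth=1 redo_depth=0
After op 2 (delete): buf='ca' undo_depth=2 redo_depth=0
After op 3 (delete): buf='c' undo_depth=3 redo_depth=0
After op 4 (undo): buf='ca' undo_depth=2 redo_depth=1
After op 5 (delete): buf='c' undo_depth=3 redo_depth=0

Answer: c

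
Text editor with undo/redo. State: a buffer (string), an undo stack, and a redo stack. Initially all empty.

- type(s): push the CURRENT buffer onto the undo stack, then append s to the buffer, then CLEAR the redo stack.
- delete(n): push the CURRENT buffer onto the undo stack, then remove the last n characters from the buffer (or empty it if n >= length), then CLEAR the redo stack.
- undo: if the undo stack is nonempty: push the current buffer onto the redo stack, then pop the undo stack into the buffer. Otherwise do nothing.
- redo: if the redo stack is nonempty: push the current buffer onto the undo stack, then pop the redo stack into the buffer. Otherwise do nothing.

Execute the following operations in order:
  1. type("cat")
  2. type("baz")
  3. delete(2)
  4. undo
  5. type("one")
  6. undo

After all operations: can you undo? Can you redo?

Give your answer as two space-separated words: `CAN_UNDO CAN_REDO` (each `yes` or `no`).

After op 1 (type): buf='cat' undo_depth=1 redo_depth=0
After op 2 (type): buf='catbaz' undo_depth=2 redo_depth=0
After op 3 (delete): buf='catb' undo_depth=3 redo_depth=0
After op 4 (undo): buf='catbaz' undo_depth=2 redo_depth=1
After op 5 (type): buf='catbazone' undo_depth=3 redo_depth=0
After op 6 (undo): buf='catbaz' undo_depth=2 redo_depth=1

Answer: yes yes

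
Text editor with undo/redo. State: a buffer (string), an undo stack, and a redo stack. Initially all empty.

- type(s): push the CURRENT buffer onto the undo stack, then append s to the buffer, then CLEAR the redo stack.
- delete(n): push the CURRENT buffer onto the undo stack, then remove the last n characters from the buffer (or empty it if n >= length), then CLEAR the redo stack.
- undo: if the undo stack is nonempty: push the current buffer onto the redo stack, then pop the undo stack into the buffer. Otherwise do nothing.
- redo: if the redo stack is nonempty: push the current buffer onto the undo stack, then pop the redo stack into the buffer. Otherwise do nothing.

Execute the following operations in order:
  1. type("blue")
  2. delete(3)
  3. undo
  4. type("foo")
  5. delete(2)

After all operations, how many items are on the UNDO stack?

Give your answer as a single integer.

Answer: 3

Derivation:
After op 1 (type): buf='blue' undo_depth=1 redo_depth=0
After op 2 (delete): buf='b' undo_depth=2 redo_depth=0
After op 3 (undo): buf='blue' undo_depth=1 redo_depth=1
After op 4 (type): buf='bluefoo' undo_depth=2 redo_depth=0
After op 5 (delete): buf='bluef' undo_depth=3 redo_depth=0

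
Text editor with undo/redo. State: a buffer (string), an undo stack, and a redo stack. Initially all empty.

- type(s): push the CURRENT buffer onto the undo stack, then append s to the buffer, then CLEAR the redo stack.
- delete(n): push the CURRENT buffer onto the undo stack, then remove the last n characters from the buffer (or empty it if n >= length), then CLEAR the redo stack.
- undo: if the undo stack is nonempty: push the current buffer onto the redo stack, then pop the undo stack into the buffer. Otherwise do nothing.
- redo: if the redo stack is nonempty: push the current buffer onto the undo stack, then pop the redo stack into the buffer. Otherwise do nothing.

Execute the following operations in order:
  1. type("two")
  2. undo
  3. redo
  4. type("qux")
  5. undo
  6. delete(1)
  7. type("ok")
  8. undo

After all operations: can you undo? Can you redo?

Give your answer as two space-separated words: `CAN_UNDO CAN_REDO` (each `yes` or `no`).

After op 1 (type): buf='two' undo_depth=1 redo_depth=0
After op 2 (undo): buf='(empty)' undo_depth=0 redo_depth=1
After op 3 (redo): buf='two' undo_depth=1 redo_depth=0
After op 4 (type): buf='twoqux' undo_depth=2 redo_depth=0
After op 5 (undo): buf='two' undo_depth=1 redo_depth=1
After op 6 (delete): buf='tw' undo_depth=2 redo_depth=0
After op 7 (type): buf='twok' undo_depth=3 redo_depth=0
After op 8 (undo): buf='tw' undo_depth=2 redo_depth=1

Answer: yes yes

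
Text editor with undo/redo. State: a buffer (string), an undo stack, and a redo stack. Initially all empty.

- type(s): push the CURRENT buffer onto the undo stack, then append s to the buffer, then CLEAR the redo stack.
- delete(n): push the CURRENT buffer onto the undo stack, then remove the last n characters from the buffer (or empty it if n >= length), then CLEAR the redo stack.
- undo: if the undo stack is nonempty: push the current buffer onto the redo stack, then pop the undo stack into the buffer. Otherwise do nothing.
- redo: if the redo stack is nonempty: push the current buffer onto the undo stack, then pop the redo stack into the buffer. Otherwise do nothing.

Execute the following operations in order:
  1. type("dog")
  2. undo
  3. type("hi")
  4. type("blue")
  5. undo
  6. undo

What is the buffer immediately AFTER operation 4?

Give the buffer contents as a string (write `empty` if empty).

After op 1 (type): buf='dog' undo_depth=1 redo_depth=0
After op 2 (undo): buf='(empty)' undo_depth=0 redo_depth=1
After op 3 (type): buf='hi' undo_depth=1 redo_depth=0
After op 4 (type): buf='hiblue' undo_depth=2 redo_depth=0

Answer: hiblue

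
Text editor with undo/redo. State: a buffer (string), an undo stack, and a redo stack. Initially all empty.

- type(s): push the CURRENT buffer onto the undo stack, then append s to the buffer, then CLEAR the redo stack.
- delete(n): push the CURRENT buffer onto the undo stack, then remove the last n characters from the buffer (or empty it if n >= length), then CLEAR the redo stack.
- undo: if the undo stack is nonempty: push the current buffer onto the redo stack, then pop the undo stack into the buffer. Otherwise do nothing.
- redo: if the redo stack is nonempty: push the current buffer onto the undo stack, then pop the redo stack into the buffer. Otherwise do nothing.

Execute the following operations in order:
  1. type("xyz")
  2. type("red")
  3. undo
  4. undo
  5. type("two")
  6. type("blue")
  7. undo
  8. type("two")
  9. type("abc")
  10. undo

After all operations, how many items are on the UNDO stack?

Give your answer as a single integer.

After op 1 (type): buf='xyz' undo_depth=1 redo_depth=0
After op 2 (type): buf='xyzred' undo_depth=2 redo_depth=0
After op 3 (undo): buf='xyz' undo_depth=1 redo_depth=1
After op 4 (undo): buf='(empty)' undo_depth=0 redo_depth=2
After op 5 (type): buf='two' undo_depth=1 redo_depth=0
After op 6 (type): buf='twoblue' undo_depth=2 redo_depth=0
After op 7 (undo): buf='two' undo_depth=1 redo_depth=1
After op 8 (type): buf='twotwo' undo_depth=2 redo_depth=0
After op 9 (type): buf='twotwoabc' undo_depth=3 redo_depth=0
After op 10 (undo): buf='twotwo' undo_depth=2 redo_depth=1

Answer: 2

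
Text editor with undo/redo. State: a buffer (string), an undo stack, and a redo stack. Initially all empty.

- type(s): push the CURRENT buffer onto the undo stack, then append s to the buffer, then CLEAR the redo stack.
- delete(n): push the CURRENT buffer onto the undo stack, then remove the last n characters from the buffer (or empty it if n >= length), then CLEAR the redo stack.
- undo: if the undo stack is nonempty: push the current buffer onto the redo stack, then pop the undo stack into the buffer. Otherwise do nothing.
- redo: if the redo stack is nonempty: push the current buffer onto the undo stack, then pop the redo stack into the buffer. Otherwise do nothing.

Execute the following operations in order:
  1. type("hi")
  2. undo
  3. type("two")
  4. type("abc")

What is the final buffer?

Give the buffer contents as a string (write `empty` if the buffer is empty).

After op 1 (type): buf='hi' undo_depth=1 redo_depth=0
After op 2 (undo): buf='(empty)' undo_depth=0 redo_depth=1
After op 3 (type): buf='two' undo_depth=1 redo_depth=0
After op 4 (type): buf='twoabc' undo_depth=2 redo_depth=0

Answer: twoabc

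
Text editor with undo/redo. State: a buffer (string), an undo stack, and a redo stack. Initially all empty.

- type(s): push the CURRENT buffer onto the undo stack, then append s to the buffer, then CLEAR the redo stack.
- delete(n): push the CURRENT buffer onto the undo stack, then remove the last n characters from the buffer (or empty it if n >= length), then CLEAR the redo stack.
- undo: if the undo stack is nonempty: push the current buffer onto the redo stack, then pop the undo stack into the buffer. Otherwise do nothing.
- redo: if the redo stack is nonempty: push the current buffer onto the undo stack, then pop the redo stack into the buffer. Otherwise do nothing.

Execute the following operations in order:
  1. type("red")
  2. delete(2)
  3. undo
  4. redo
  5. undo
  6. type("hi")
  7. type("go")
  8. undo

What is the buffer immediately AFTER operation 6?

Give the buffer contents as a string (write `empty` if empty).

After op 1 (type): buf='red' undo_depth=1 redo_depth=0
After op 2 (delete): buf='r' undo_depth=2 redo_depth=0
After op 3 (undo): buf='red' undo_depth=1 redo_depth=1
After op 4 (redo): buf='r' undo_depth=2 redo_depth=0
After op 5 (undo): buf='red' undo_depth=1 redo_depth=1
After op 6 (type): buf='redhi' undo_depth=2 redo_depth=0

Answer: redhi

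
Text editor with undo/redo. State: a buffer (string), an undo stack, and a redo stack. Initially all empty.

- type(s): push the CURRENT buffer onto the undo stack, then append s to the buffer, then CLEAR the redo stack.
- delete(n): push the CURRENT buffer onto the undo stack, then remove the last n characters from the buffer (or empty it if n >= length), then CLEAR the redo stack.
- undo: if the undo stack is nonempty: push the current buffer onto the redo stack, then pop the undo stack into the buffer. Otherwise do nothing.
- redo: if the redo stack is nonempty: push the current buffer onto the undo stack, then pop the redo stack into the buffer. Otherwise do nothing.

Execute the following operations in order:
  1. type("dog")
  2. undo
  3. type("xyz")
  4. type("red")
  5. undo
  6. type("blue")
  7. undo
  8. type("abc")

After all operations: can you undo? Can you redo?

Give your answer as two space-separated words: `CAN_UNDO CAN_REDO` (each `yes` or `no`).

After op 1 (type): buf='dog' undo_depth=1 redo_depth=0
After op 2 (undo): buf='(empty)' undo_depth=0 redo_depth=1
After op 3 (type): buf='xyz' undo_depth=1 redo_depth=0
After op 4 (type): buf='xyzred' undo_depth=2 redo_depth=0
After op 5 (undo): buf='xyz' undo_depth=1 redo_depth=1
After op 6 (type): buf='xyzblue' undo_depth=2 redo_depth=0
After op 7 (undo): buf='xyz' undo_depth=1 redo_depth=1
After op 8 (type): buf='xyzabc' undo_depth=2 redo_depth=0

Answer: yes no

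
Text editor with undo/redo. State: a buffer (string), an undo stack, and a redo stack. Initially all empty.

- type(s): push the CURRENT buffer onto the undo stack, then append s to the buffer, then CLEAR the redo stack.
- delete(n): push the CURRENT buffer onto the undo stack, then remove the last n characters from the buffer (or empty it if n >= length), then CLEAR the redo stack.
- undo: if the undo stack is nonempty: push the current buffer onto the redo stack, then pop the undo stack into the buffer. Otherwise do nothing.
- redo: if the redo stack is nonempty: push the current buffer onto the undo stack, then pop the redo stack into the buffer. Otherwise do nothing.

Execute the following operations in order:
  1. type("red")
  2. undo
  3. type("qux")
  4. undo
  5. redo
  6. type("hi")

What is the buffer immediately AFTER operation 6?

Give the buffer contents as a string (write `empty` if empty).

Answer: quxhi

Derivation:
After op 1 (type): buf='red' undo_depth=1 redo_depth=0
After op 2 (undo): buf='(empty)' undo_depth=0 redo_depth=1
After op 3 (type): buf='qux' undo_depth=1 redo_depth=0
After op 4 (undo): buf='(empty)' undo_depth=0 redo_depth=1
After op 5 (redo): buf='qux' undo_depth=1 redo_depth=0
After op 6 (type): buf='quxhi' undo_depth=2 redo_depth=0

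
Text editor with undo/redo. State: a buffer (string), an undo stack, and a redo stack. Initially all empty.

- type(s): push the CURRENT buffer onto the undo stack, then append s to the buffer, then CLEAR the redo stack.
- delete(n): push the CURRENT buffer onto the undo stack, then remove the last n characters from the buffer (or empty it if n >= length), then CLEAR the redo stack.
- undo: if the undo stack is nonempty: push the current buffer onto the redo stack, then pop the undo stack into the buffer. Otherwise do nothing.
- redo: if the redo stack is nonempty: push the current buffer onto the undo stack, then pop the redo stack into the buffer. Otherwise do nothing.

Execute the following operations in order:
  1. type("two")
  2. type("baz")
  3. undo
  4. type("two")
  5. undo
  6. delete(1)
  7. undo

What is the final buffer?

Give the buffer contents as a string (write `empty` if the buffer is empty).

After op 1 (type): buf='two' undo_depth=1 redo_depth=0
After op 2 (type): buf='twobaz' undo_depth=2 redo_depth=0
After op 3 (undo): buf='two' undo_depth=1 redo_depth=1
After op 4 (type): buf='twotwo' undo_depth=2 redo_depth=0
After op 5 (undo): buf='two' undo_depth=1 redo_depth=1
After op 6 (delete): buf='tw' undo_depth=2 redo_depth=0
After op 7 (undo): buf='two' undo_depth=1 redo_depth=1

Answer: two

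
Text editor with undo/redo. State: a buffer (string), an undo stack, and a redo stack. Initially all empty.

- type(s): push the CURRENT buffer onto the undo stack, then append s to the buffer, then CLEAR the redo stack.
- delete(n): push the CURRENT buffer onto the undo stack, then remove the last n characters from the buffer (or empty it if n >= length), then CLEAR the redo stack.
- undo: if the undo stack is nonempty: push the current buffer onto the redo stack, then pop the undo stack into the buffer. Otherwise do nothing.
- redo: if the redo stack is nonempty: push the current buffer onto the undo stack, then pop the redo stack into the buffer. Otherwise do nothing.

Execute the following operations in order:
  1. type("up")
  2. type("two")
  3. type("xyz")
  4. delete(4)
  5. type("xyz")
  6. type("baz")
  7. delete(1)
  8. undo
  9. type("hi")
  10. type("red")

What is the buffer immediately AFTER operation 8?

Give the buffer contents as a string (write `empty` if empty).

Answer: uptwxyzbaz

Derivation:
After op 1 (type): buf='up' undo_depth=1 redo_depth=0
After op 2 (type): buf='uptwo' undo_depth=2 redo_depth=0
After op 3 (type): buf='uptwoxyz' undo_depth=3 redo_depth=0
After op 4 (delete): buf='uptw' undo_depth=4 redo_depth=0
After op 5 (type): buf='uptwxyz' undo_depth=5 redo_depth=0
After op 6 (type): buf='uptwxyzbaz' undo_depth=6 redo_depth=0
After op 7 (delete): buf='uptwxyzba' undo_depth=7 redo_depth=0
After op 8 (undo): buf='uptwxyzbaz' undo_depth=6 redo_depth=1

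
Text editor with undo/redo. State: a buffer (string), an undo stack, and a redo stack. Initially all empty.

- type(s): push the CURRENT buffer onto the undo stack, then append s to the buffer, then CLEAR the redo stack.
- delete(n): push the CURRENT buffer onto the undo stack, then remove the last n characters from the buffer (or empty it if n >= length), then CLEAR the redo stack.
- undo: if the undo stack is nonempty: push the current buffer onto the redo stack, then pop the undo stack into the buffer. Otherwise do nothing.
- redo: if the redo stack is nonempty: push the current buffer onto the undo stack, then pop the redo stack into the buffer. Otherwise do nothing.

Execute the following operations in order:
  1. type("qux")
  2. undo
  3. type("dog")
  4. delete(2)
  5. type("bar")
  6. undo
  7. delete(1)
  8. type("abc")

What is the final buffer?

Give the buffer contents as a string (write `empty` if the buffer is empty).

After op 1 (type): buf='qux' undo_depth=1 redo_depth=0
After op 2 (undo): buf='(empty)' undo_depth=0 redo_depth=1
After op 3 (type): buf='dog' undo_depth=1 redo_depth=0
After op 4 (delete): buf='d' undo_depth=2 redo_depth=0
After op 5 (type): buf='dbar' undo_depth=3 redo_depth=0
After op 6 (undo): buf='d' undo_depth=2 redo_depth=1
After op 7 (delete): buf='(empty)' undo_depth=3 redo_depth=0
After op 8 (type): buf='abc' undo_depth=4 redo_depth=0

Answer: abc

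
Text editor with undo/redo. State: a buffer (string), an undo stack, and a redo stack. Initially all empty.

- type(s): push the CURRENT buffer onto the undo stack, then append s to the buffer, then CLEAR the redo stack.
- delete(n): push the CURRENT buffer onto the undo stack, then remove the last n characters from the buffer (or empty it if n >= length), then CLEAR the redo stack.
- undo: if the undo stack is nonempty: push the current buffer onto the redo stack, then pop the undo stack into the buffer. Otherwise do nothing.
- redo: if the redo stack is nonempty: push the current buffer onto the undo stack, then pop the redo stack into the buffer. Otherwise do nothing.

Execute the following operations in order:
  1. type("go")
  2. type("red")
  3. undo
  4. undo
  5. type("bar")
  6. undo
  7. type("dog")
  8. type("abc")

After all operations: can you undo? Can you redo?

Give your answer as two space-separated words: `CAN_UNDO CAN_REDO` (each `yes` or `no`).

Answer: yes no

Derivation:
After op 1 (type): buf='go' undo_depth=1 redo_depth=0
After op 2 (type): buf='gored' undo_depth=2 redo_depth=0
After op 3 (undo): buf='go' undo_depth=1 redo_depth=1
After op 4 (undo): buf='(empty)' undo_depth=0 redo_depth=2
After op 5 (type): buf='bar' undo_depth=1 redo_depth=0
After op 6 (undo): buf='(empty)' undo_depth=0 redo_depth=1
After op 7 (type): buf='dog' undo_depth=1 redo_depth=0
After op 8 (type): buf='dogabc' undo_depth=2 redo_depth=0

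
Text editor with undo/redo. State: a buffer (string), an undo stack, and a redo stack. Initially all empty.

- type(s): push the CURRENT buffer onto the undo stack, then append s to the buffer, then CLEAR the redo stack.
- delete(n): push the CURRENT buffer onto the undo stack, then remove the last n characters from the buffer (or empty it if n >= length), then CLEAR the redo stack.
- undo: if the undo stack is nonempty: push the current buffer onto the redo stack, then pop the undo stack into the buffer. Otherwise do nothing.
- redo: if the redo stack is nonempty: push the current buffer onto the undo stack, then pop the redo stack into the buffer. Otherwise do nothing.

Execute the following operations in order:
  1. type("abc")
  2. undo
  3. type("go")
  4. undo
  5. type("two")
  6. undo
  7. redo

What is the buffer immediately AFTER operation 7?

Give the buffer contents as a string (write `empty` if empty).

After op 1 (type): buf='abc' undo_depth=1 redo_depth=0
After op 2 (undo): buf='(empty)' undo_depth=0 redo_depth=1
After op 3 (type): buf='go' undo_depth=1 redo_depth=0
After op 4 (undo): buf='(empty)' undo_depth=0 redo_depth=1
After op 5 (type): buf='two' undo_depth=1 redo_depth=0
After op 6 (undo): buf='(empty)' undo_depth=0 redo_depth=1
After op 7 (redo): buf='two' undo_depth=1 redo_depth=0

Answer: two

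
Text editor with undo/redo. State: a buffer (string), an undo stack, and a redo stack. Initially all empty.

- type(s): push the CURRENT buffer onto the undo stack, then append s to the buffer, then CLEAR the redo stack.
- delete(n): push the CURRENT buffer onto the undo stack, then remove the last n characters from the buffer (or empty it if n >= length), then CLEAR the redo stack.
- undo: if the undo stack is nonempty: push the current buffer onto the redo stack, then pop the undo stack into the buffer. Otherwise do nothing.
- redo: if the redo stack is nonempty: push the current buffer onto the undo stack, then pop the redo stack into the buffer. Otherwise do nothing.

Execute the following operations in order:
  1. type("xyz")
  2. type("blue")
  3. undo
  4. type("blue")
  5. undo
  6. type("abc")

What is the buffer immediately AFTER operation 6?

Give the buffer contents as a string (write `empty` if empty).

Answer: xyzabc

Derivation:
After op 1 (type): buf='xyz' undo_depth=1 redo_depth=0
After op 2 (type): buf='xyzblue' undo_depth=2 redo_depth=0
After op 3 (undo): buf='xyz' undo_depth=1 redo_depth=1
After op 4 (type): buf='xyzblue' undo_depth=2 redo_depth=0
After op 5 (undo): buf='xyz' undo_depth=1 redo_depth=1
After op 6 (type): buf='xyzabc' undo_depth=2 redo_depth=0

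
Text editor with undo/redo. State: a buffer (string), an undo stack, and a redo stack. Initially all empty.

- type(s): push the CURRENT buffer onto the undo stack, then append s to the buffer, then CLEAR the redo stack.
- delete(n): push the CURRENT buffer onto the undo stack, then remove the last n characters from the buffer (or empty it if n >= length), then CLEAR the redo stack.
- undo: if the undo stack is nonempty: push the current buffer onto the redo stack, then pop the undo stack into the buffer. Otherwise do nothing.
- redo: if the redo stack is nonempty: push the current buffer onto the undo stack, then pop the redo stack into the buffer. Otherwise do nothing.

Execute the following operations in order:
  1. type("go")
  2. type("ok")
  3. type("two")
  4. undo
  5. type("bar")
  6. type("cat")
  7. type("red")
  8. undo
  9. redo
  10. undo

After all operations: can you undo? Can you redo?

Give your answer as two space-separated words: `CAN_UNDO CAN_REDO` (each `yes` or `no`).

Answer: yes yes

Derivation:
After op 1 (type): buf='go' undo_depth=1 redo_depth=0
After op 2 (type): buf='gook' undo_depth=2 redo_depth=0
After op 3 (type): buf='gooktwo' undo_depth=3 redo_depth=0
After op 4 (undo): buf='gook' undo_depth=2 redo_depth=1
After op 5 (type): buf='gookbar' undo_depth=3 redo_depth=0
After op 6 (type): buf='gookbarcat' undo_depth=4 redo_depth=0
After op 7 (type): buf='gookbarcatred' undo_depth=5 redo_depth=0
After op 8 (undo): buf='gookbarcat' undo_depth=4 redo_depth=1
After op 9 (redo): buf='gookbarcatred' undo_depth=5 redo_depth=0
After op 10 (undo): buf='gookbarcat' undo_depth=4 redo_depth=1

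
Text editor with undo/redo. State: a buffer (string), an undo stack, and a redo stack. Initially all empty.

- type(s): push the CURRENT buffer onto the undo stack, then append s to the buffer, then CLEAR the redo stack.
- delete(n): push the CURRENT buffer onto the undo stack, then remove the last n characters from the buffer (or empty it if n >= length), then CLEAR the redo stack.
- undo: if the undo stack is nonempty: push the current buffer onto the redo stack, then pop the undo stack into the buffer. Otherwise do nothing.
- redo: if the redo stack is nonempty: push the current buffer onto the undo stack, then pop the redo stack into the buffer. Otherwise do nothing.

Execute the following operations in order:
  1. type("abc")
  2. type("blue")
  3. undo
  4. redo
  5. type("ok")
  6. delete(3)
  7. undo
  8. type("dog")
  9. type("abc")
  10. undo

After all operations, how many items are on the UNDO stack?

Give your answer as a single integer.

Answer: 4

Derivation:
After op 1 (type): buf='abc' undo_depth=1 redo_depth=0
After op 2 (type): buf='abcblue' undo_depth=2 redo_depth=0
After op 3 (undo): buf='abc' undo_depth=1 redo_depth=1
After op 4 (redo): buf='abcblue' undo_depth=2 redo_depth=0
After op 5 (type): buf='abcblueok' undo_depth=3 redo_depth=0
After op 6 (delete): buf='abcblu' undo_depth=4 redo_depth=0
After op 7 (undo): buf='abcblueok' undo_depth=3 redo_depth=1
After op 8 (type): buf='abcblueokdog' undo_depth=4 redo_depth=0
After op 9 (type): buf='abcblueokdogabc' undo_depth=5 redo_depth=0
After op 10 (undo): buf='abcblueokdog' undo_depth=4 redo_depth=1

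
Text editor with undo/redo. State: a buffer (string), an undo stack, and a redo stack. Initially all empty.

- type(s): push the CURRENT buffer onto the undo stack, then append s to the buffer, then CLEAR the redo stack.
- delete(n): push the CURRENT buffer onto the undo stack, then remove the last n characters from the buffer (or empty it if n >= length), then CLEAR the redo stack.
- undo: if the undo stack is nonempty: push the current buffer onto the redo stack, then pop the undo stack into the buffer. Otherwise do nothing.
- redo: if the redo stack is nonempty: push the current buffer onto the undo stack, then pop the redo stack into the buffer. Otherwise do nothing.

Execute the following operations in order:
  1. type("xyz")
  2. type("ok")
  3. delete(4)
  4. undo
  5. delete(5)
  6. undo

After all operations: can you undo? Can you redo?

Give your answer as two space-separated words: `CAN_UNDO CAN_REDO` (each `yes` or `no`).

Answer: yes yes

Derivation:
After op 1 (type): buf='xyz' undo_depth=1 redo_depth=0
After op 2 (type): buf='xyzok' undo_depth=2 redo_depth=0
After op 3 (delete): buf='x' undo_depth=3 redo_depth=0
After op 4 (undo): buf='xyzok' undo_depth=2 redo_depth=1
After op 5 (delete): buf='(empty)' undo_depth=3 redo_depth=0
After op 6 (undo): buf='xyzok' undo_depth=2 redo_depth=1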